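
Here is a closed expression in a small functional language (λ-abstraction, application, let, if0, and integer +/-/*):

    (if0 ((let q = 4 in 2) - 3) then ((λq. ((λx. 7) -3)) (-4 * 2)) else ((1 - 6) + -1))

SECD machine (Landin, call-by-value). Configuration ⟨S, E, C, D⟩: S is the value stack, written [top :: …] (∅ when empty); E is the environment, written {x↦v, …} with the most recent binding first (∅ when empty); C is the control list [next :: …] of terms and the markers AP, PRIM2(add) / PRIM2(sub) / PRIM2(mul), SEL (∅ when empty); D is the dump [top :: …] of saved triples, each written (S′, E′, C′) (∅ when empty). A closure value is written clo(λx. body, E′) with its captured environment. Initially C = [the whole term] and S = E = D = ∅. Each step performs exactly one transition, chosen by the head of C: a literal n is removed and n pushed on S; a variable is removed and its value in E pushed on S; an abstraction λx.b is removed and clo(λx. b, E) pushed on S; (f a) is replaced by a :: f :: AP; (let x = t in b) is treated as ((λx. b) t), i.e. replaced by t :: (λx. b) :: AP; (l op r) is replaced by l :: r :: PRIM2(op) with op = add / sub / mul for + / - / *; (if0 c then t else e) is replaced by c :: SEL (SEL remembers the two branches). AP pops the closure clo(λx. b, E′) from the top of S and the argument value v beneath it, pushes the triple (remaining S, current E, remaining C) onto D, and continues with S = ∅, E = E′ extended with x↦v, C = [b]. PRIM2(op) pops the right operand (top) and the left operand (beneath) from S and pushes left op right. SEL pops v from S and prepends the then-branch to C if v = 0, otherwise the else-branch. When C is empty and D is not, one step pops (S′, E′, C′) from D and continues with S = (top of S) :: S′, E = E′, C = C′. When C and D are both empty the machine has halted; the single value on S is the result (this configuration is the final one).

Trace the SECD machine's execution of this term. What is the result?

Answer: -6

Derivation:
[0] ⟨S=∅; E=∅; C=[(if0 ((let q = 4 in 2) - 3) then ((λq. ((λx. 7) -3)) (-4 * 2)) else ((1 - 6) + -1))]; D=∅⟩
[1] ⟨S=∅; E=∅; C=[((let q = 4 in 2) - 3) :: SEL]; D=∅⟩
[2] ⟨S=∅; E=∅; C=[(let q = 4 in 2) :: 3 :: PRIM2(sub) :: SEL]; D=∅⟩
[3] ⟨S=∅; E=∅; C=[4 :: (λq. 2) :: AP :: 3 :: PRIM2(sub) :: SEL]; D=∅⟩
[4] ⟨S=[4]; E=∅; C=[(λq. 2) :: AP :: 3 :: PRIM2(sub) :: SEL]; D=∅⟩
[5] ⟨S=[clo(λq. 2, ∅) :: 4]; E=∅; C=[AP :: 3 :: PRIM2(sub) :: SEL]; D=∅⟩
[6] ⟨S=∅; E={q↦4}; C=[2]; D=[(∅, ∅, [3 :: PRIM2(sub) :: SEL])]⟩
[7] ⟨S=[2]; E={q↦4}; C=∅; D=[(∅, ∅, [3 :: PRIM2(sub) :: SEL])]⟩
[8] ⟨S=[2]; E=∅; C=[3 :: PRIM2(sub) :: SEL]; D=∅⟩
[9] ⟨S=[3 :: 2]; E=∅; C=[PRIM2(sub) :: SEL]; D=∅⟩
[10] ⟨S=[-1]; E=∅; C=[SEL]; D=∅⟩
[11] ⟨S=∅; E=∅; C=[((1 - 6) + -1)]; D=∅⟩
[12] ⟨S=∅; E=∅; C=[(1 - 6) :: -1 :: PRIM2(add)]; D=∅⟩
[13] ⟨S=∅; E=∅; C=[1 :: 6 :: PRIM2(sub) :: -1 :: PRIM2(add)]; D=∅⟩
[14] ⟨S=[1]; E=∅; C=[6 :: PRIM2(sub) :: -1 :: PRIM2(add)]; D=∅⟩
[15] ⟨S=[6 :: 1]; E=∅; C=[PRIM2(sub) :: -1 :: PRIM2(add)]; D=∅⟩
[16] ⟨S=[-5]; E=∅; C=[-1 :: PRIM2(add)]; D=∅⟩
[17] ⟨S=[-1 :: -5]; E=∅; C=[PRIM2(add)]; D=∅⟩
[18] ⟨S=[-6]; E=∅; C=∅; D=∅⟩
→ final value -6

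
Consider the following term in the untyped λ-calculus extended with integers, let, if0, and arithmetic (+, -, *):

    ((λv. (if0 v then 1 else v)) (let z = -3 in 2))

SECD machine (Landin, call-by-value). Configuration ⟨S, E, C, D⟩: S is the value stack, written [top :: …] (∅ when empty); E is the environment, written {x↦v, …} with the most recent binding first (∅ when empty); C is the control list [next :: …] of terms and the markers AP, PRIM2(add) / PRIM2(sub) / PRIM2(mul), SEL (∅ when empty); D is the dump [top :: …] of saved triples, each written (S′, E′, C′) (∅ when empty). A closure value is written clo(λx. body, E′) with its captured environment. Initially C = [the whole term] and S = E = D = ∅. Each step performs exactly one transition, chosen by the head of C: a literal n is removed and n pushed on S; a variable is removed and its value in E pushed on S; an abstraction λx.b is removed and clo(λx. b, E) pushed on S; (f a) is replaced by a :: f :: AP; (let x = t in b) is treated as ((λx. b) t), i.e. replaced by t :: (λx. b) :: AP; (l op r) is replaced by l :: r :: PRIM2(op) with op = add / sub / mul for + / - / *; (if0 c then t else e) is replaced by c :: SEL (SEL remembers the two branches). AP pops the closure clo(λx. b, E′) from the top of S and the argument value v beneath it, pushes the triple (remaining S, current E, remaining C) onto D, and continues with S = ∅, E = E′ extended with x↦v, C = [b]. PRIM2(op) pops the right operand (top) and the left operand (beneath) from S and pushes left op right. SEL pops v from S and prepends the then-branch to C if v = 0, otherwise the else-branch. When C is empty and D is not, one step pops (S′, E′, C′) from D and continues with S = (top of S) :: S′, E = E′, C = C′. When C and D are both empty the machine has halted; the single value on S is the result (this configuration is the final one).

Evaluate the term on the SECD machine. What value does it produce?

Answer: 2

Execution trace:
0. [S=∅ | E=∅ | C=[((λv. (if0 v then 1 else v)) (let z = -3 in 2))] | D=∅]
1. [S=∅ | E=∅ | C=[(let z = -3 in 2) :: (λv. (if0 v then 1 else v)) :: AP] | D=∅]
2. [S=∅ | E=∅ | C=[-3 :: (λz. 2) :: AP :: (λv. (if0 v then 1 else v)) :: AP] | D=∅]
3. [S=[-3] | E=∅ | C=[(λz. 2) :: AP :: (λv. (if0 v then 1 else v)) :: AP] | D=∅]
4. [S=[clo(λz. 2, ∅) :: -3] | E=∅ | C=[AP :: (λv. (if0 v then 1 else v)) :: AP] | D=∅]
5. [S=∅ | E={z↦-3} | C=[2] | D=[(∅, ∅, [(λv. (if0 v then 1 else v)) :: AP])]]
6. [S=[2] | E={z↦-3} | C=∅ | D=[(∅, ∅, [(λv. (if0 v then 1 else v)) :: AP])]]
7. [S=[2] | E=∅ | C=[(λv. (if0 v then 1 else v)) :: AP] | D=∅]
8. [S=[clo(λv. (if0 v then 1 else v), ∅) :: 2] | E=∅ | C=[AP] | D=∅]
9. [S=∅ | E={v↦2} | C=[(if0 v then 1 else v)] | D=[(∅, ∅, ∅)]]
10. [S=∅ | E={v↦2} | C=[v :: SEL] | D=[(∅, ∅, ∅)]]
11. [S=[2] | E={v↦2} | C=[SEL] | D=[(∅, ∅, ∅)]]
12. [S=∅ | E={v↦2} | C=[v] | D=[(∅, ∅, ∅)]]
13. [S=[2] | E={v↦2} | C=∅ | D=[(∅, ∅, ∅)]]
14. [S=[2] | E=∅ | C=∅ | D=∅]
→ final value 2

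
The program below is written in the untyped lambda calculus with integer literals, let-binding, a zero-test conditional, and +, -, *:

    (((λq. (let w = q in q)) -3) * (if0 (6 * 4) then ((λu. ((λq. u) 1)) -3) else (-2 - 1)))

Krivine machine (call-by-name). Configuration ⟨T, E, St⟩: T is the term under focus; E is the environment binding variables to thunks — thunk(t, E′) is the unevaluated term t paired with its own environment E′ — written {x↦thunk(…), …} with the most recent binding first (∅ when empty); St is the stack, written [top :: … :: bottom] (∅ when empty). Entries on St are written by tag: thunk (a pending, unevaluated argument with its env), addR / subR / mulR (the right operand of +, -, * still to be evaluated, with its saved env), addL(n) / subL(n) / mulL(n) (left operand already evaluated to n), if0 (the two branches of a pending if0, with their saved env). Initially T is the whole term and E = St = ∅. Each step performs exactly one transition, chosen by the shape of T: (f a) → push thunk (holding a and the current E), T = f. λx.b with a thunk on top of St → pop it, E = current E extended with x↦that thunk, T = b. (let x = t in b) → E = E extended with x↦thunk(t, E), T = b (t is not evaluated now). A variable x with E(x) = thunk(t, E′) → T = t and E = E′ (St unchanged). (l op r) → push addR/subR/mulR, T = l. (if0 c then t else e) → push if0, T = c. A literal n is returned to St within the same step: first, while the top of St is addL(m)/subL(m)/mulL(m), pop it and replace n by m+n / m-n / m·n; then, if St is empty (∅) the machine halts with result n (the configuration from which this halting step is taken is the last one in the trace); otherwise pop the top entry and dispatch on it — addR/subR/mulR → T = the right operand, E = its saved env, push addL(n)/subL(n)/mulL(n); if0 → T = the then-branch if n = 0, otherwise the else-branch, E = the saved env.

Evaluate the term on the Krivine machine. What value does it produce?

Answer: 9

Execution trace:
step 0: <T=(((λq. (let w = q in q)) -3) * (if0 (6 * 4) then ((λu. ((λq. u) 1)) -3) else (-2 - 1))), E=∅, St=∅>
step 1: <T=((λq. (let w = q in q)) -3), E=∅, St=[mulR]>
step 2: <T=(λq. (let w = q in q)), E=∅, St=[thunk :: mulR]>
step 3: <T=(let w = q in q), E={q↦thunk(-3, ∅)}, St=[mulR]>
step 4: <T=q, E={w↦thunk(q, {q↦thunk(-3, ∅)}), q↦thunk(-3, ∅)}, St=[mulR]>
step 5: <T=-3, E=∅, St=[mulR]>
step 6: <T=(if0 (6 * 4) then ((λu. ((λq. u) 1)) -3) else (-2 - 1)), E=∅, St=[mulL(-3)]>
step 7: <T=(6 * 4), E=∅, St=[if0 :: mulL(-3)]>
step 8: <T=6, E=∅, St=[mulR :: if0 :: mulL(-3)]>
step 9: <T=4, E=∅, St=[mulL(6) :: if0 :: mulL(-3)]>
step 10: <T=(-2 - 1), E=∅, St=[mulL(-3)]>
step 11: <T=-2, E=∅, St=[subR :: mulL(-3)]>
step 12: <T=1, E=∅, St=[subL(-2) :: mulL(-3)]>
→ final value 9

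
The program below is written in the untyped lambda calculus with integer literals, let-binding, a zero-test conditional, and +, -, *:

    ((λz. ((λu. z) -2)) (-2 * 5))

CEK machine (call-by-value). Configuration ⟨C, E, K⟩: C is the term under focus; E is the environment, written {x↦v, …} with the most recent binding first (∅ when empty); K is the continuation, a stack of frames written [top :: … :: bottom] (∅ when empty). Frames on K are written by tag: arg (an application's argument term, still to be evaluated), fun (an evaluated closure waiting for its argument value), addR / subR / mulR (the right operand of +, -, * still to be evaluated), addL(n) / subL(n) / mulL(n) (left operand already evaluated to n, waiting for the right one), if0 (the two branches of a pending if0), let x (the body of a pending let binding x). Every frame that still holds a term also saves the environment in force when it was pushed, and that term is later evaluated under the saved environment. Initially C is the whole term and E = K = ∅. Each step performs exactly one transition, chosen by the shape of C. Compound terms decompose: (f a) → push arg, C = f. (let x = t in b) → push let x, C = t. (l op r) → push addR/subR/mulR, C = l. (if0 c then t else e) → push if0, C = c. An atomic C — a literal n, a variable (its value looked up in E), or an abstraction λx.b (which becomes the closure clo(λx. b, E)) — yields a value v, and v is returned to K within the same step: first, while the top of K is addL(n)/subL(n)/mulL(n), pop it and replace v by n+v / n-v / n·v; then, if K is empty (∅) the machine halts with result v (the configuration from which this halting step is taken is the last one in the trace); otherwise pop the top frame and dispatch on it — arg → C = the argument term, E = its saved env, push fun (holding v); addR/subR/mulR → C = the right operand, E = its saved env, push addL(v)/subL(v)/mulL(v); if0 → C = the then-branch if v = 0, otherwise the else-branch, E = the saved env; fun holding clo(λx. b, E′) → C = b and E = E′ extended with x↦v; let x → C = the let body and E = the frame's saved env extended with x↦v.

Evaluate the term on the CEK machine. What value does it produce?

Answer: -10

Execution trace:
0. [C=((λz. ((λu. z) -2)) (-2 * 5)) | E=∅ | K=∅]
1. [C=(λz. ((λu. z) -2)) | E=∅ | K=[arg]]
2. [C=(-2 * 5) | E=∅ | K=[fun]]
3. [C=-2 | E=∅ | K=[mulR :: fun]]
4. [C=5 | E=∅ | K=[mulL(-2) :: fun]]
5. [C=((λu. z) -2) | E={z↦-10} | K=∅]
6. [C=(λu. z) | E={z↦-10} | K=[arg]]
7. [C=-2 | E={z↦-10} | K=[fun]]
8. [C=z | E={u↦-2, z↦-10} | K=∅]
→ final value -10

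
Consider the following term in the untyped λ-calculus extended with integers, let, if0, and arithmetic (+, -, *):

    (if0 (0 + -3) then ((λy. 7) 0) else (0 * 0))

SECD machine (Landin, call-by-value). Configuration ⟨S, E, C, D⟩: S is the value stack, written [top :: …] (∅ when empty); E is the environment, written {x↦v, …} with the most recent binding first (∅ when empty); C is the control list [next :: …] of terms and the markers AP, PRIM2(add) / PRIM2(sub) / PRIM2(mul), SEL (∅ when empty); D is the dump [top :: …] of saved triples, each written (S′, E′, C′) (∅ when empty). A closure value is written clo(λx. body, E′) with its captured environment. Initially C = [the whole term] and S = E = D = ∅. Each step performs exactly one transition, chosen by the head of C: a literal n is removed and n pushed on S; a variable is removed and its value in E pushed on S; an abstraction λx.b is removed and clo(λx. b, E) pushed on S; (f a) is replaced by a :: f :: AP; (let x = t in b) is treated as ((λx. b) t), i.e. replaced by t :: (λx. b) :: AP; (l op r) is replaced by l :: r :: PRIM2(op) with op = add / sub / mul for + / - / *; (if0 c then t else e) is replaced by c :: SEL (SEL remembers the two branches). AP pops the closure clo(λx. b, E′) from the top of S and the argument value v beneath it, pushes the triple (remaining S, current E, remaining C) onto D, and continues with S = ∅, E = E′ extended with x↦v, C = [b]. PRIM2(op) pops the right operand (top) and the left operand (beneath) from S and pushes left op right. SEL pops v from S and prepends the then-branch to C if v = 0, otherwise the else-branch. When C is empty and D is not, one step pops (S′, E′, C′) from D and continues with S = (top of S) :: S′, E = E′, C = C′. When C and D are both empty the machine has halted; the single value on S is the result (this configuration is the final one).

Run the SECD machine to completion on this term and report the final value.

Answer: 0

Derivation:
[0] [S=∅ | E=∅ | C=[(if0 (0 + -3) then ((λy. 7) 0) else (0 * 0))] | D=∅]
[1] [S=∅ | E=∅ | C=[(0 + -3) :: SEL] | D=∅]
[2] [S=∅ | E=∅ | C=[0 :: -3 :: PRIM2(add) :: SEL] | D=∅]
[3] [S=[0] | E=∅ | C=[-3 :: PRIM2(add) :: SEL] | D=∅]
[4] [S=[-3 :: 0] | E=∅ | C=[PRIM2(add) :: SEL] | D=∅]
[5] [S=[-3] | E=∅ | C=[SEL] | D=∅]
[6] [S=∅ | E=∅ | C=[(0 * 0)] | D=∅]
[7] [S=∅ | E=∅ | C=[0 :: 0 :: PRIM2(mul)] | D=∅]
[8] [S=[0] | E=∅ | C=[0 :: PRIM2(mul)] | D=∅]
[9] [S=[0 :: 0] | E=∅ | C=[PRIM2(mul)] | D=∅]
[10] [S=[0] | E=∅ | C=∅ | D=∅]
→ final value 0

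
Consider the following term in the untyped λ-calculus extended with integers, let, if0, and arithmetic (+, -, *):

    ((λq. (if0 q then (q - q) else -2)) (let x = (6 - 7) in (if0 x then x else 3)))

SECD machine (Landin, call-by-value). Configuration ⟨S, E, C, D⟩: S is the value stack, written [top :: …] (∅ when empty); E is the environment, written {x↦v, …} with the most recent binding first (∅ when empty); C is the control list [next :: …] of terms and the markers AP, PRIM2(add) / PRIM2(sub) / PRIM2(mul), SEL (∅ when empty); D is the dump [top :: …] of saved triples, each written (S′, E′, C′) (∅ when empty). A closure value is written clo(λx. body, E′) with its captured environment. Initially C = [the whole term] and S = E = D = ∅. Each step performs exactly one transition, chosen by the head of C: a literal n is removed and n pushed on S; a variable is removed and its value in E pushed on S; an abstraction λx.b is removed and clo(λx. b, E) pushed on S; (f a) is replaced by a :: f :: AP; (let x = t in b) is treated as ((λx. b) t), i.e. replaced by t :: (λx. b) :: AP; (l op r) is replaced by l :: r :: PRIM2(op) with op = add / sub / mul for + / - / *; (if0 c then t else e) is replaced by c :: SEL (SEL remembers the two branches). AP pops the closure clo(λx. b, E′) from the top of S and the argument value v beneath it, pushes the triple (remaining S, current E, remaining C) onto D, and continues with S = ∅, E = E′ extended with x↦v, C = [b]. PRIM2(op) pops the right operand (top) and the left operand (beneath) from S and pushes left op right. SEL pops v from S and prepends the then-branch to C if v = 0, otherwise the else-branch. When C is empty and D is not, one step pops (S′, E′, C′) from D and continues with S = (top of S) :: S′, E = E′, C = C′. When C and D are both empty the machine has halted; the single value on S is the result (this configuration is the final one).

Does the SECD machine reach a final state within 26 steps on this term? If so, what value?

0. <S=∅, E=∅, C=[((λq. (if0 q then (q - q) else -2)) (let x = (6 - 7) in (if0 x then x else 3)))], D=∅>
1. <S=∅, E=∅, C=[(let x = (6 - 7) in (if0 x then x else 3)) :: (λq. (if0 q then (q - q) else -2)) :: AP], D=∅>
2. <S=∅, E=∅, C=[(6 - 7) :: (λx. (if0 x then x else 3)) :: AP :: (λq. (if0 q then (q - q) else -2)) :: AP], D=∅>
3. <S=∅, E=∅, C=[6 :: 7 :: PRIM2(sub) :: (λx. (if0 x then x else 3)) :: AP :: (λq. (if0 q then (q - q) else -2)) :: AP], D=∅>
4. <S=[6], E=∅, C=[7 :: PRIM2(sub) :: (λx. (if0 x then x else 3)) :: AP :: (λq. (if0 q then (q - q) else -2)) :: AP], D=∅>
5. <S=[7 :: 6], E=∅, C=[PRIM2(sub) :: (λx. (if0 x then x else 3)) :: AP :: (λq. (if0 q then (q - q) else -2)) :: AP], D=∅>
6. <S=[-1], E=∅, C=[(λx. (if0 x then x else 3)) :: AP :: (λq. (if0 q then (q - q) else -2)) :: AP], D=∅>
7. <S=[clo(λx. (if0 x then x else 3), ∅) :: -1], E=∅, C=[AP :: (λq. (if0 q then (q - q) else -2)) :: AP], D=∅>
8. <S=∅, E={x↦-1}, C=[(if0 x then x else 3)], D=[(∅, ∅, [(λq. (if0 q then (q - q) else -2)) :: AP])]>
9. <S=∅, E={x↦-1}, C=[x :: SEL], D=[(∅, ∅, [(λq. (if0 q then (q - q) else -2)) :: AP])]>
10. <S=[-1], E={x↦-1}, C=[SEL], D=[(∅, ∅, [(λq. (if0 q then (q - q) else -2)) :: AP])]>
11. <S=∅, E={x↦-1}, C=[3], D=[(∅, ∅, [(λq. (if0 q then (q - q) else -2)) :: AP])]>
12. <S=[3], E={x↦-1}, C=∅, D=[(∅, ∅, [(λq. (if0 q then (q - q) else -2)) :: AP])]>
13. <S=[3], E=∅, C=[(λq. (if0 q then (q - q) else -2)) :: AP], D=∅>
14. <S=[clo(λq. (if0 q then (q - q) else -2), ∅) :: 3], E=∅, C=[AP], D=∅>
15. <S=∅, E={q↦3}, C=[(if0 q then (q - q) else -2)], D=[(∅, ∅, ∅)]>
16. <S=∅, E={q↦3}, C=[q :: SEL], D=[(∅, ∅, ∅)]>
17. <S=[3], E={q↦3}, C=[SEL], D=[(∅, ∅, ∅)]>
18. <S=∅, E={q↦3}, C=[-2], D=[(∅, ∅, ∅)]>
19. <S=[-2], E={q↦3}, C=∅, D=[(∅, ∅, ∅)]>
20. <S=[-2], E=∅, C=∅, D=∅>
→ final value -2

Answer: -2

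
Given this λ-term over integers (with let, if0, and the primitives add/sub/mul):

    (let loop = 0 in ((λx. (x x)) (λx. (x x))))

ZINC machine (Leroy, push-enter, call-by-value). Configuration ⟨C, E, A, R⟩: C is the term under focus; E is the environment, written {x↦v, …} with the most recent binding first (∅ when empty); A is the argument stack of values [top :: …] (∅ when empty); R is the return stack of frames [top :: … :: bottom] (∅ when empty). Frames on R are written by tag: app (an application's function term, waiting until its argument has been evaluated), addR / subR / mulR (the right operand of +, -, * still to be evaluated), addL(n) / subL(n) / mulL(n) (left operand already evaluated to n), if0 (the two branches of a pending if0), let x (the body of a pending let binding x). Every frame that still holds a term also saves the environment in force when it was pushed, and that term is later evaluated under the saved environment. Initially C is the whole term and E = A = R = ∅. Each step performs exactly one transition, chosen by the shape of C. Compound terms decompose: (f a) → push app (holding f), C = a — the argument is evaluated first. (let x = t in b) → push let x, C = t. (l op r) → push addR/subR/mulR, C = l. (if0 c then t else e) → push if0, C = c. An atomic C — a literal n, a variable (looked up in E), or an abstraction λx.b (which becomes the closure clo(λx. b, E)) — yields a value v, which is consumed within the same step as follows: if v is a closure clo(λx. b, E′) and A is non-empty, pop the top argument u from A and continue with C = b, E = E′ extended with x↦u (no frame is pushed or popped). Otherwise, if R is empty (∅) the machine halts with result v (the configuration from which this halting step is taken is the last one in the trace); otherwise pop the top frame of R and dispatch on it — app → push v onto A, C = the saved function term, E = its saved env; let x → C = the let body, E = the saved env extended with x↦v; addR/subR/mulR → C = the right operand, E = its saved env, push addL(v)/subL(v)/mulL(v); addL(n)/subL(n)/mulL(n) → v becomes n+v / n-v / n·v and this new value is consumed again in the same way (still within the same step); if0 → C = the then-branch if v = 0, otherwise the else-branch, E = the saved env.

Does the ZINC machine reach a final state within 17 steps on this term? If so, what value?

Answer: DIVERGES (no final state within 17 steps)

Execution trace:
step 0: <C=(let loop = 0 in ((λx. (x x)) (λx. (x x)))), E=∅, A=∅, R=∅>
step 1: <C=0, E=∅, A=∅, R=[let loop]>
step 2: <C=((λx. (x x)) (λx. (x x))), E={loop↦0}, A=∅, R=∅>
step 3: <C=(λx. (x x)), E={loop↦0}, A=∅, R=[app]>
step 4: <C=(λx. (x x)), E={loop↦0}, A=[clo(λx. (x x), {loop↦0})], R=∅>
step 5: <C=(x x), E={x↦clo(λx. (x x), {loop↦0}), loop↦0}, A=∅, R=∅>
step 6: <C=x, E={x↦clo(λx. (x x), {loop↦0}), loop↦0}, A=∅, R=[app]>
step 7: <C=x, E={x↦clo(λx. (x x), {loop↦0}), loop↦0}, A=[clo(λx. (x x), {loop↦0})], R=∅>
… configuration repeats with period 3 (steps 5–7 recur indefinitely) …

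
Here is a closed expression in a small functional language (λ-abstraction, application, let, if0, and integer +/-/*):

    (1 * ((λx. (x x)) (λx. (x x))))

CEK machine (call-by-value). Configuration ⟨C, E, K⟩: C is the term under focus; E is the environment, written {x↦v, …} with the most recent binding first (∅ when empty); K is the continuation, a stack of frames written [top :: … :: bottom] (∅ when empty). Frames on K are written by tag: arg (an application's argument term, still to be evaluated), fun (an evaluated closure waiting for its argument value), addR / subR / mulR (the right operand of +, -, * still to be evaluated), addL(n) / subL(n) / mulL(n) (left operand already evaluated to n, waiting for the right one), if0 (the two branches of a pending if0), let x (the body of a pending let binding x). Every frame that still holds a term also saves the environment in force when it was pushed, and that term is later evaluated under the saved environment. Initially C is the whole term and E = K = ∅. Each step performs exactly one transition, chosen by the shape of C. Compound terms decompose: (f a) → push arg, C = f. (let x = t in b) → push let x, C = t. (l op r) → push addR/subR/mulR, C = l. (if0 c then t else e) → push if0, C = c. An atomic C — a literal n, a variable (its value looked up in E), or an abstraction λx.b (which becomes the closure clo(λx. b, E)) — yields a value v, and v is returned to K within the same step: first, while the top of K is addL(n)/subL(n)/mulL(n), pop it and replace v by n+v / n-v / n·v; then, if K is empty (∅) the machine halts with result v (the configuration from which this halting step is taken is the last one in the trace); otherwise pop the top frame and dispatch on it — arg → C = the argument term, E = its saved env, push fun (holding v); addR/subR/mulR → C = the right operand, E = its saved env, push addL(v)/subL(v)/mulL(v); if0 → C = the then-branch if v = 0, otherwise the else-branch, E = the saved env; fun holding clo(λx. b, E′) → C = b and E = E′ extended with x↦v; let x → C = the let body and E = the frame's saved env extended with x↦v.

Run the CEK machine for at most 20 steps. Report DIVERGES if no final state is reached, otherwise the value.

[0] [C=(1 * ((λx. (x x)) (λx. (x x)))) | E=∅ | K=∅]
[1] [C=1 | E=∅ | K=[mulR]]
[2] [C=((λx. (x x)) (λx. (x x))) | E=∅ | K=[mulL(1)]]
[3] [C=(λx. (x x)) | E=∅ | K=[arg :: mulL(1)]]
[4] [C=(λx. (x x)) | E=∅ | K=[fun :: mulL(1)]]
[5] [C=(x x) | E={x↦clo(λx. (x x), ∅)} | K=[mulL(1)]]
[6] [C=x | E={x↦clo(λx. (x x), ∅)} | K=[arg :: mulL(1)]]
[7] [C=x | E={x↦clo(λx. (x x), ∅)} | K=[fun :: mulL(1)]]
… configuration repeats with period 3 (steps 5–7 recur indefinitely) …

Answer: DIVERGES (no final state within 20 steps)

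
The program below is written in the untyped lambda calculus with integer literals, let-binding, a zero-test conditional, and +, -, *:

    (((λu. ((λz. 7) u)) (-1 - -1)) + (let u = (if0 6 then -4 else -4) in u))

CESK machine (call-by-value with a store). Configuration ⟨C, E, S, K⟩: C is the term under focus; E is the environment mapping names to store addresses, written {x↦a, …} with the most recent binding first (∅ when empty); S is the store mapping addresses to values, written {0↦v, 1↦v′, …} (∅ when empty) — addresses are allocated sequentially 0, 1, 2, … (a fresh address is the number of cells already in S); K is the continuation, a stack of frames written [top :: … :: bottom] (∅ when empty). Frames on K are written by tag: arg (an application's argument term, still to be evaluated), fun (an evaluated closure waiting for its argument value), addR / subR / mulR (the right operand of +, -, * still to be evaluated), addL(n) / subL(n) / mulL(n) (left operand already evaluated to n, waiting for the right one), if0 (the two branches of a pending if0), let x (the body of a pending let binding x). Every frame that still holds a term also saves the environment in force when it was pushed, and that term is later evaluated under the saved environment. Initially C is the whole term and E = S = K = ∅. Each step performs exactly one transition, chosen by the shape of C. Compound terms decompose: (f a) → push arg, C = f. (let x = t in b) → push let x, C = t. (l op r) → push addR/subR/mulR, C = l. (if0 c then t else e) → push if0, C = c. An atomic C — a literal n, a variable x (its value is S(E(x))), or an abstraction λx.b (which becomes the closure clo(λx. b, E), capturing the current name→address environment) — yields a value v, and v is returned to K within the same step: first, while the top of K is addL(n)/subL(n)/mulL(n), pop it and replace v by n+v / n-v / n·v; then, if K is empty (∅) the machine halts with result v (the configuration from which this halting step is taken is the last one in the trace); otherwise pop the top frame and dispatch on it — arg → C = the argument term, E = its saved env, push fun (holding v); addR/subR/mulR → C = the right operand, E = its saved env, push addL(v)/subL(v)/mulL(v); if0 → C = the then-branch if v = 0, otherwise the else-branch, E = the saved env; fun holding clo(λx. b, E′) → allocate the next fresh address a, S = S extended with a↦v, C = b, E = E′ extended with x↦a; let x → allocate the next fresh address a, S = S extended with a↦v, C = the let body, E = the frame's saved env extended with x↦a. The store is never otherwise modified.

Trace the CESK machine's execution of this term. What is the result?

[0] [C=(((λu. ((λz. 7) u)) (-1 - -1)) + (let u = (if0 6 then -4 else -4) in u)) | E=∅ | S=∅ | K=∅]
[1] [C=((λu. ((λz. 7) u)) (-1 - -1)) | E=∅ | S=∅ | K=[addR]]
[2] [C=(λu. ((λz. 7) u)) | E=∅ | S=∅ | K=[arg :: addR]]
[3] [C=(-1 - -1) | E=∅ | S=∅ | K=[fun :: addR]]
[4] [C=-1 | E=∅ | S=∅ | K=[subR :: fun :: addR]]
[5] [C=-1 | E=∅ | S=∅ | K=[subL(-1) :: fun :: addR]]
[6] [C=((λz. 7) u) | E={u↦0} | S={0↦0} | K=[addR]]
[7] [C=(λz. 7) | E={u↦0} | S={0↦0} | K=[arg :: addR]]
[8] [C=u | E={u↦0} | S={0↦0} | K=[fun :: addR]]
[9] [C=7 | E={z↦1, u↦0} | S={0↦0, 1↦0} | K=[addR]]
[10] [C=(let u = (if0 6 then -4 else -4) in u) | E=∅ | S={0↦0, 1↦0} | K=[addL(7)]]
[11] [C=(if0 6 then -4 else -4) | E=∅ | S={0↦0, 1↦0} | K=[let u :: addL(7)]]
[12] [C=6 | E=∅ | S={0↦0, 1↦0} | K=[if0 :: let u :: addL(7)]]
[13] [C=-4 | E=∅ | S={0↦0, 1↦0} | K=[let u :: addL(7)]]
[14] [C=u | E={u↦2} | S={0↦0, 1↦0, 2↦-4} | K=[addL(7)]]
→ final value 3

Answer: 3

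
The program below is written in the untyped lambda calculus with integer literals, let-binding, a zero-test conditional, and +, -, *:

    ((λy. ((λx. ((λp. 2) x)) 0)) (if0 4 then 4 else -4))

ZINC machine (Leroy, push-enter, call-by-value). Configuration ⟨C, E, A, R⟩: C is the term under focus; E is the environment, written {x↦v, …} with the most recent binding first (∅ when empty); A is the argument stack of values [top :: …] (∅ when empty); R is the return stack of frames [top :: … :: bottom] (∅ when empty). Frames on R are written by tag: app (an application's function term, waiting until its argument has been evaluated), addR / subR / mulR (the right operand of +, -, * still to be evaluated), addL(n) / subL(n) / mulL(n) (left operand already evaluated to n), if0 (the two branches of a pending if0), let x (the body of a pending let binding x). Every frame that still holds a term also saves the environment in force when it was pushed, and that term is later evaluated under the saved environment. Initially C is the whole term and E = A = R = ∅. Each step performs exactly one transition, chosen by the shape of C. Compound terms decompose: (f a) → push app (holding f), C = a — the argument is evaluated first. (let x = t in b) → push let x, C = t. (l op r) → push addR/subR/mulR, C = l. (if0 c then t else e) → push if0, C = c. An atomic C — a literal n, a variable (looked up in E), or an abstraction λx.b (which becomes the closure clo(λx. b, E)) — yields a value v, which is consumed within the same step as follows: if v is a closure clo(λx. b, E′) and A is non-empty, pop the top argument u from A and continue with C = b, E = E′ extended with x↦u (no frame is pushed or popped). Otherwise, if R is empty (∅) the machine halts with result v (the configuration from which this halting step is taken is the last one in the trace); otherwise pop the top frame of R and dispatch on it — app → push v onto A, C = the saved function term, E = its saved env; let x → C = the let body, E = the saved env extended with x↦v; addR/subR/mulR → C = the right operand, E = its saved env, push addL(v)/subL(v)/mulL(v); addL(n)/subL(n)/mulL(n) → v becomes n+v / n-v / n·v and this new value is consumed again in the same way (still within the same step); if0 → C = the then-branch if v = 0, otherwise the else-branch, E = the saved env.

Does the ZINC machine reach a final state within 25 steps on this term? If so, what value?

Answer: 2

Execution trace:
step 0: [C=((λy. ((λx. ((λp. 2) x)) 0)) (if0 4 then 4 else -4)) | E=∅ | A=∅ | R=∅]
step 1: [C=(if0 4 then 4 else -4) | E=∅ | A=∅ | R=[app]]
step 2: [C=4 | E=∅ | A=∅ | R=[if0 :: app]]
step 3: [C=-4 | E=∅ | A=∅ | R=[app]]
step 4: [C=(λy. ((λx. ((λp. 2) x)) 0)) | E=∅ | A=[-4] | R=∅]
step 5: [C=((λx. ((λp. 2) x)) 0) | E={y↦-4} | A=∅ | R=∅]
step 6: [C=0 | E={y↦-4} | A=∅ | R=[app]]
step 7: [C=(λx. ((λp. 2) x)) | E={y↦-4} | A=[0] | R=∅]
step 8: [C=((λp. 2) x) | E={x↦0, y↦-4} | A=∅ | R=∅]
step 9: [C=x | E={x↦0, y↦-4} | A=∅ | R=[app]]
step 10: [C=(λp. 2) | E={x↦0, y↦-4} | A=[0] | R=∅]
step 11: [C=2 | E={p↦0, x↦0, y↦-4} | A=∅ | R=∅]
→ final value 2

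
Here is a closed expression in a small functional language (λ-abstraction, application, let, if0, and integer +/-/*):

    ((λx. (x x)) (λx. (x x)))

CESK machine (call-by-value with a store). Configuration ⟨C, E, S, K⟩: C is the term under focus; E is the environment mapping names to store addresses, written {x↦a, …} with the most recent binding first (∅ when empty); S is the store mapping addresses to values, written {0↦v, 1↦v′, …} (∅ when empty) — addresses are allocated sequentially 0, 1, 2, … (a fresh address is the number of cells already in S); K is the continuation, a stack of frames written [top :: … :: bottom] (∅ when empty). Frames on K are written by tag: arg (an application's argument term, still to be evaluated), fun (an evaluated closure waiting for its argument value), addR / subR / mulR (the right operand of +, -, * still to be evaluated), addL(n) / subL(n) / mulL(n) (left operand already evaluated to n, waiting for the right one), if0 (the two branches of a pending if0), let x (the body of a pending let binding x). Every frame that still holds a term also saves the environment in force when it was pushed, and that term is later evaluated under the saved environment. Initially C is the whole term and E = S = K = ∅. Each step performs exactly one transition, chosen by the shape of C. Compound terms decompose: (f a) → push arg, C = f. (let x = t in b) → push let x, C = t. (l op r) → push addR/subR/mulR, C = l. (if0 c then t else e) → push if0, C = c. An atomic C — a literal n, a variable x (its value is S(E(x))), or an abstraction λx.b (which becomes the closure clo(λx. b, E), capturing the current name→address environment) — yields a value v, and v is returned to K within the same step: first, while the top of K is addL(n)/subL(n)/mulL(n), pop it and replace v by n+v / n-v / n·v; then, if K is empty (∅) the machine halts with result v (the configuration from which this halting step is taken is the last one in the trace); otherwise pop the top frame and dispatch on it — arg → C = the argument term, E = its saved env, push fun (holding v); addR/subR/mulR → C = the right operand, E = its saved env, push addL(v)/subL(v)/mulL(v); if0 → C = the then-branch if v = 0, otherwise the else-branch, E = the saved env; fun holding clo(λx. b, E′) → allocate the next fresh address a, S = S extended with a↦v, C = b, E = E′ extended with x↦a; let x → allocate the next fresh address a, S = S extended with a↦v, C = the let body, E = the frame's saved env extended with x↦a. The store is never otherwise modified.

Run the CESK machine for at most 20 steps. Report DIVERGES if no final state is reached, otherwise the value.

Answer: DIVERGES (no final state within 20 steps)

Derivation:
[0] [C=((λx. (x x)) (λx. (x x))) | E=∅ | S=∅ | K=∅]
[1] [C=(λx. (x x)) | E=∅ | S=∅ | K=[arg]]
[2] [C=(λx. (x x)) | E=∅ | S=∅ | K=[fun]]
[3] [C=(x x) | E={x↦0} | S={0↦clo(λx. (x x), ∅)} | K=∅]
[4] [C=x | E={x↦0} | S={0↦clo(λx. (x x), ∅)} | K=[arg]]
[5] [C=x | E={x↦0} | S={0↦clo(λx. (x x), ∅)} | K=[fun]]
[6] [C=(x x) | E={x↦1} | S={0↦clo(λx. (x x), ∅), 1↦clo(λx. (x x), ∅)} | K=∅]
[7] [C=x | E={x↦1} | S={0↦clo(λx. (x x), ∅), 1↦clo(λx. (x x), ∅)} | K=[arg]]
[8] [C=x | E={x↦1} | S={0↦clo(λx. (x x), ∅), 1↦clo(λx. (x x), ∅)} | K=[fun]]
[9] [C=(x x) | E={x↦2} | S={0↦clo(λx. (x x), ∅), 1↦clo(λx. (x x), ∅), 2↦clo(λx. (x x), ∅)} | K=∅]
[10] [C=x | E={x↦2} | S={0↦clo(λx. (x x), ∅), 1↦clo(λx. (x x), ∅), 2↦clo(λx. (x x), ∅)} | K=[arg]]
[11] [C=x | E={x↦2} | S={0↦clo(λx. (x x), ∅), 1↦clo(λx. (x x), ∅), 2↦clo(λx. (x x), ∅)} | K=[fun]]
[12] [C=(x x) | E={x↦3} | S={0↦clo(λx. (x x), ∅), 1↦clo(λx. (x x), ∅), 2↦clo(λx. (x x), ∅), 3↦clo(λx. (x x), ∅)} | K=∅]
[13] [C=x | E={x↦3} | S={0↦clo(λx. (x x), ∅), 1↦clo(λx. (x x), ∅), 2↦clo(λx. (x x), ∅), 3↦clo(λx. (x x), ∅)} | K=[arg]]
[14] [C=x | E={x↦3} | S={0↦clo(λx. (x x), ∅), 1↦clo(λx. (x x), ∅), 2↦clo(λx. (x x), ∅), 3↦clo(λx. (x x), ∅)} | K=[fun]]
[15] [C=(x x) | E={x↦4} | S={0↦clo(λx. (x x), ∅), 1↦clo(λx. (x x), ∅), 2↦clo(λx. (x x), ∅), 3↦clo(λx. (x x), ∅), 4↦clo(λx. (x x), ∅)} | K=∅]
[16] [C=x | E={x↦4} | S={0↦clo(λx. (x x), ∅), 1↦clo(λx. (x x), ∅), 2↦clo(λx. (x x), ∅), 3↦clo(λx. (x x), ∅), 4↦clo(λx. (x x), ∅)} | K=[arg]]
[17] [C=x | E={x↦4} | S={0↦clo(λx. (x x), ∅), 1↦clo(λx. (x x), ∅), 2↦clo(λx. (x x), ∅), 3↦clo(λx. (x x), ∅), 4↦clo(λx. (x x), ∅)} | K=[fun]]
[18] [C=(x x) | E={x↦5} | S={0↦clo(λx. (x x), ∅), 1↦clo(λx. (x x), ∅), 2↦clo(λx. (x x), ∅), 3↦clo(λx. (x x), ∅), 4↦clo(λx. (x x), ∅), 5↦clo(λx. (x x), ∅)} | K=∅]
[19] [C=x | E={x↦5} | S={0↦clo(λx. (x x), ∅), 1↦clo(λx. (x x), ∅), 2↦clo(λx. (x x), ∅), 3↦clo(λx. (x x), ∅), 4↦clo(λx. (x x), ∅), 5↦clo(λx. (x x), ∅)} | K=[arg]]
[20] [C=x | E={x↦5} | S={0↦clo(λx. (x x), ∅), 1↦clo(λx. (x x), ∅), 2↦clo(λx. (x x), ∅), 3↦clo(λx. (x x), ∅), 4↦clo(λx. (x x), ∅), 5↦clo(λx. (x x), ∅)} | K=[fun]]
→ 20 transitions taken and the configuration is still not final: no result within 20 steps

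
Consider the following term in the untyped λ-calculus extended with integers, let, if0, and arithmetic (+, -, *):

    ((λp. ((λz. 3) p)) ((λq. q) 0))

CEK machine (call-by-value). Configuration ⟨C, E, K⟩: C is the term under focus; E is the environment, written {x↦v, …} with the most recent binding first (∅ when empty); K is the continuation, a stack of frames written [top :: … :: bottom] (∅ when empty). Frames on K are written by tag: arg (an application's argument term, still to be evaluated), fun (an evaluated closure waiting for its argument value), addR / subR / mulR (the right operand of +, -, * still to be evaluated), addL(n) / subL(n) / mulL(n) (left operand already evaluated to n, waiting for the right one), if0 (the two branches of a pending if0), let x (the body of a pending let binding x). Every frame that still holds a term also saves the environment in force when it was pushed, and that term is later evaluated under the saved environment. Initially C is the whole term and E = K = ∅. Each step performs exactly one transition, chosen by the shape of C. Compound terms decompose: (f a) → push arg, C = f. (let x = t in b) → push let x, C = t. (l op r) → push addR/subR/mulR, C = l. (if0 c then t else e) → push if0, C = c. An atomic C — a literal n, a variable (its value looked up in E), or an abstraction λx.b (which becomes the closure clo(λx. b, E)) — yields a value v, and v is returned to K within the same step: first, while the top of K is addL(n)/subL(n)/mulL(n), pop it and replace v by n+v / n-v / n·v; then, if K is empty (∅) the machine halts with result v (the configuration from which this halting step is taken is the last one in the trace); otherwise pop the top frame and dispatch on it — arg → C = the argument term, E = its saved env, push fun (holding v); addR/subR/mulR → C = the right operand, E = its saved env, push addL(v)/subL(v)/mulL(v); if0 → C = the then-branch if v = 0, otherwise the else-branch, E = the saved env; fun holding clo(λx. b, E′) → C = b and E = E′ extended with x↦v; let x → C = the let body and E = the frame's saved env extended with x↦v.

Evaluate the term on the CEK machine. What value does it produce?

Answer: 3

Machine steps:
[0] <C=((λp. ((λz. 3) p)) ((λq. q) 0)), E=∅, K=∅>
[1] <C=(λp. ((λz. 3) p)), E=∅, K=[arg]>
[2] <C=((λq. q) 0), E=∅, K=[fun]>
[3] <C=(λq. q), E=∅, K=[arg :: fun]>
[4] <C=0, E=∅, K=[fun :: fun]>
[5] <C=q, E={q↦0}, K=[fun]>
[6] <C=((λz. 3) p), E={p↦0}, K=∅>
[7] <C=(λz. 3), E={p↦0}, K=[arg]>
[8] <C=p, E={p↦0}, K=[fun]>
[9] <C=3, E={z↦0, p↦0}, K=∅>
→ final value 3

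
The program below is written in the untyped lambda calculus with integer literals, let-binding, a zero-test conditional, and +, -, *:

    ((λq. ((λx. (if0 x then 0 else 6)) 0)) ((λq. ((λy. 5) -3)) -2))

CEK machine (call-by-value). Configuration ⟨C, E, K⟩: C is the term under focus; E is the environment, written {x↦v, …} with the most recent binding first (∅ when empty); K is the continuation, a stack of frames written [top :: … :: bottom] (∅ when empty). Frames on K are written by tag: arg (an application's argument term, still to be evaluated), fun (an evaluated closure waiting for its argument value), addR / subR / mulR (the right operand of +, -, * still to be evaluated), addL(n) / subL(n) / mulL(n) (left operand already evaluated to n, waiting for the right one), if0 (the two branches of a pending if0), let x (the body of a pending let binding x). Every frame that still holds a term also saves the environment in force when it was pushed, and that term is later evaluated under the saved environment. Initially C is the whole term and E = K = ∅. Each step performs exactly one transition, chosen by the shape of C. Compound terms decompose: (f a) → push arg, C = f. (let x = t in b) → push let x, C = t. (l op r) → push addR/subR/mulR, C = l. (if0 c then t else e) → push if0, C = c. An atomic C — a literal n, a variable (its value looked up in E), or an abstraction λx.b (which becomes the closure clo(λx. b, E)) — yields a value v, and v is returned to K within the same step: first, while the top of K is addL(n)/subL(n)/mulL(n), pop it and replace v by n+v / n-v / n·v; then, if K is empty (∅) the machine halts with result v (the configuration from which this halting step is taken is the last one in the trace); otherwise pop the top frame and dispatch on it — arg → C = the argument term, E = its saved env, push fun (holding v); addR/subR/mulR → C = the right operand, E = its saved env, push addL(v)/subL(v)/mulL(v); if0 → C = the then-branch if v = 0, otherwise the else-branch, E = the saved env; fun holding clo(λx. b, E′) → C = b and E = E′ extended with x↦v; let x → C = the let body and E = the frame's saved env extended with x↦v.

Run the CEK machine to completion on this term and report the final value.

t=0: ⟨C=((λq. ((λx. (if0 x then 0 else 6)) 0)) ((λq. ((λy. 5) -3)) -2)); E=∅; K=∅⟩
t=1: ⟨C=(λq. ((λx. (if0 x then 0 else 6)) 0)); E=∅; K=[arg]⟩
t=2: ⟨C=((λq. ((λy. 5) -3)) -2); E=∅; K=[fun]⟩
t=3: ⟨C=(λq. ((λy. 5) -3)); E=∅; K=[arg :: fun]⟩
t=4: ⟨C=-2; E=∅; K=[fun :: fun]⟩
t=5: ⟨C=((λy. 5) -3); E={q↦-2}; K=[fun]⟩
t=6: ⟨C=(λy. 5); E={q↦-2}; K=[arg :: fun]⟩
t=7: ⟨C=-3; E={q↦-2}; K=[fun :: fun]⟩
t=8: ⟨C=5; E={y↦-3, q↦-2}; K=[fun]⟩
t=9: ⟨C=((λx. (if0 x then 0 else 6)) 0); E={q↦5}; K=∅⟩
t=10: ⟨C=(λx. (if0 x then 0 else 6)); E={q↦5}; K=[arg]⟩
t=11: ⟨C=0; E={q↦5}; K=[fun]⟩
t=12: ⟨C=(if0 x then 0 else 6); E={x↦0, q↦5}; K=∅⟩
t=13: ⟨C=x; E={x↦0, q↦5}; K=[if0]⟩
t=14: ⟨C=0; E={x↦0, q↦5}; K=∅⟩
→ final value 0

Answer: 0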